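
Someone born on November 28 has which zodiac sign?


Date: November 28
Conventional tropical zodiac dates: Sagittarius from November 22 onward; Capricorn starts December 22
November 28 falls within the Sagittarius range

Sagittarius


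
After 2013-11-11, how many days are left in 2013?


Day of year: 315 of 365
Remaining = 365 - 315

50 days


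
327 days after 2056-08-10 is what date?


Start: 2056-08-10, add 327 days
August 2056 has 31 days: 31 - 10 = 21 days to August 31 -> 306 left
September 2056 has 30 days -> 276 left
October 2056 has 31 days -> 245 left
November 2056 has 30 days -> 215 left
December 2056 has 31 days -> 184 left
January 2057 has 31 days -> 153 left
February 2057 has 28 days -> 125 left
March 2057 has 31 days -> 94 left
April 2057 has 30 days -> 64 left
May 2057 has 31 days -> 33 left
June 2057 has 30 days -> 3 left
July 2057: 3 <= 31 -> lands on July 3

Result: 2057-07-03


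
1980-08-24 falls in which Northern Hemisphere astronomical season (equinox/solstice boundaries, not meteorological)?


Date: August 24
Astronomical Summer (approx.; exact equinox/solstice day varies by year): June 21 to September 21
August 24 falls within the Summer window

Summer


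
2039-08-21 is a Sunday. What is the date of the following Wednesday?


Current: Sunday
Target: Wednesday
Days ahead: 3

Next Wednesday: 2039-08-24


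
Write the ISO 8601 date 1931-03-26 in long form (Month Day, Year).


ISO 1931-03-26 parses as year=1931, month=03, day=26
Month 3 -> March

March 26, 1931


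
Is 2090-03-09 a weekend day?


Anchor: Jan 1, 2090. With p = 2090 - 1 = 2089: (p + p//4 - p//100 + p//400) mod 7 = (2089 + 522 - 20 + 5) mod 7 = 2596 mod 7 = 6 -> Sunday (Mon=0 ... Sun=6)
Day of year: 68; offset = 67
Weekday index = (6 + 67) mod 7 = 3 -> Thursday
Weekend days: Saturday, Sunday

No


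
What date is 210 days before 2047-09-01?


Start: 2047-09-01, subtract 210 days
Back 1 day from September 1 reaches August 31, 2047 -> 209 left
August 2047 has 31 days -> back to July 31, 2047 -> 178 left
July 2047 has 31 days -> back to June 30, 2047 -> 147 left
June 2047 has 30 days -> back to May 31, 2047 -> 117 left
May 2047 has 31 days -> back to April 30, 2047 -> 86 left
April 2047 has 30 days -> back to March 31, 2047 -> 56 left
March 2047 has 31 days -> back to February 28, 2047 -> 25 left
February 2047: 28 - 25 = 3 -> lands on February 3

Result: 2047-02-03


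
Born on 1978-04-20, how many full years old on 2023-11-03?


Birth: 1978-04-20
Reference: 2023-11-03
Year difference: 2023 - 1978 = 45

45 years old


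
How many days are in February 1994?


February 1994 (leap year: no)

28 days


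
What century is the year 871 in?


Century = (year - 1) // 100 + 1
= (871 - 1) // 100 + 1
= 870 // 100 + 1
= 8 + 1

9th century


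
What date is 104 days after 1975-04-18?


Start: 1975-04-18, add 104 days
April 1975 has 30 days: 30 - 18 = 12 days to April 30 -> 92 left
May 1975 has 31 days -> 61 left
June 1975 has 30 days -> 31 left
July 1975: 31 <= 31 -> lands on July 31

Result: 1975-07-31


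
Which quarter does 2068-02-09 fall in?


Month: February (month 2)
Q1: Jan-Mar, Q2: Apr-Jun, Q3: Jul-Sep, Q4: Oct-Dec

Q1


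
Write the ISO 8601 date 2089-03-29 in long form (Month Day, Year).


ISO 2089-03-29 parses as year=2089, month=03, day=29
Month 3 -> March

March 29, 2089


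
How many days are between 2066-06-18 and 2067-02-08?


From 2066-06-18 to 2067-02-08
2066-06-18: days before June = 31 + 28 + 31 + 30 + 31 = 151 (2066 is not a leap year); day of year = 151 + 18 = 169
2067-02-08: days before February = 31; day of year = 31 + 8 = 39
Rest of 2066: 365 - 169 = 196
Total = 196 + 39 = 235

235 days


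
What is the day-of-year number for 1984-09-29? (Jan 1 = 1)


Date: September 29, 1984
Days in months 1 through 8: 244
Plus 29 days in September

Day of year: 273


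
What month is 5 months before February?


February is month 2
2 - 5 = -3; wrap: -3 + 12 = 9

September


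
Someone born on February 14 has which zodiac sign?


Date: February 14
Conventional tropical zodiac dates: Aquarius from January 20 onward; Pisces starts February 19
February 14 falls within the Aquarius range

Aquarius


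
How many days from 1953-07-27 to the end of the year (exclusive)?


Day of year: 208 of 365
Remaining = 365 - 208

157 days


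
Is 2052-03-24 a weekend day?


Anchor: Jan 1, 2052. With p = 2052 - 1 = 2051: (p + p//4 - p//100 + p//400) mod 7 = (2051 + 512 - 20 + 5) mod 7 = 2548 mod 7 = 0 -> Monday (Mon=0 ... Sun=6)
Day of year: 84; offset = 83
Weekday index = (0 + 83) mod 7 = 6 -> Sunday
Weekend days: Saturday, Sunday

Yes


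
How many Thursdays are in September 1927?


September 1927 has 30 days
Anchor: Jan 1, 1927. With p = 1927 - 1 = 1926: (p + p//4 - p//100 + p//400) mod 7 = (1926 + 481 - 19 + 4) mod 7 = 2392 mod 7 = 5 -> Saturday (Mon=0 ... Sun=6)
Days before September (Jan-Aug): 243; September 1 index = (5 + 243) mod 7 = 3 -> Thursday
First Thursday is September 1
Thursdays: 1, 8, 15, 22, 29

5 Thursdays


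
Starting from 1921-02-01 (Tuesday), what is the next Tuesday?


Current: Tuesday
Target: Tuesday
Days ahead: 7

Next Tuesday: 1921-02-08


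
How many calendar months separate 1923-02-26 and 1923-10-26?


From February 1923 to October 1923
0 years * 12 = 0 months, plus 8 months = 8

8 months


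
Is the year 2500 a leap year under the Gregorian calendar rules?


Gregorian leap year rule: divisible by 4, but not by 100, unless also by 400.
2500 is divisible by 100 but not 400 -> not a leap year

No


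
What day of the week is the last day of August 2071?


August 2071 has 31 days
Anchor: Jan 1, 2071. With p = 2071 - 1 = 2070: (p + p//4 - p//100 + p//400) mod 7 = (2070 + 517 - 20 + 5) mod 7 = 2572 mod 7 = 3 -> Thursday (Mon=0 ... Sun=6)
Days before August (Jan-Jul): 212; August 1 index = (3 + 212) mod 7 = 5 -> Saturday
Last day offset: 31 - 1 = 30 days
Weekday index = (5 + 30) mod 7 = 0

Monday, August 31


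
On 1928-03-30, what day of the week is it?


Date: March 30, 1928
Anchor: Jan 1, 1928. With p = 1928 - 1 = 1927: (p + p//4 - p//100 + p//400) mod 7 = (1927 + 481 - 19 + 4) mod 7 = 2393 mod 7 = 6 -> Sunday (Mon=0 ... Sun=6)
Days before March (Jan-Feb): 60; offset = 60 + 30 - 1 = 89
Weekday index = (6 + 89) mod 7 = 4

Day of the week: Friday


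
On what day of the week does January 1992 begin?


Target: January 1, 1992
Anchor: Jan 1, 1992. With p = 1992 - 1 = 1991: (p + p//4 - p//100 + p//400) mod 7 = (1991 + 497 - 19 + 4) mod 7 = 2473 mod 7 = 2 -> Wednesday (Mon=0 ... Sun=6)
Offset from anchor: 0 days
Weekday index = (2 + 0) mod 7 = 2

Wednesday


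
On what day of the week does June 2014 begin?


Target: June 1, 2014
Anchor: Jan 1, 2014. With p = 2014 - 1 = 2013: (p + p//4 - p//100 + p//400) mod 7 = (2013 + 503 - 20 + 5) mod 7 = 2501 mod 7 = 2 -> Wednesday (Mon=0 ... Sun=6)
Days before June (Jan-May): 151 days
Weekday index = (2 + 151) mod 7 = 6

Sunday


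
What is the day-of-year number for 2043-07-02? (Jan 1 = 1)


Date: July 2, 2043
Days in months 1 through 6: 181
Plus 2 days in July

Day of year: 183


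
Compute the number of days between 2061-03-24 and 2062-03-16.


From 2061-03-24 to 2062-03-16
2061-03-24: days before March = 31 + 28 = 59 (2061 is not a leap year); day of year = 59 + 24 = 83
2062-03-16: days before March = 31 + 28 = 59 (2062 is not a leap year); day of year = 59 + 16 = 75
Rest of 2061: 365 - 83 = 282
Total = 282 + 75 = 357

357 days


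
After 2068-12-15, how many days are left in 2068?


Day of year: 350 of 366
Remaining = 366 - 350

16 days


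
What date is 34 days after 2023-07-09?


Start: 2023-07-09, add 34 days
July 2023 has 31 days: 31 - 9 = 22 days to July 31 -> 12 left
August 2023: 12 <= 31 -> lands on August 12

Result: 2023-08-12


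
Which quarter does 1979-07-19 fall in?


Month: July (month 7)
Q1: Jan-Mar, Q2: Apr-Jun, Q3: Jul-Sep, Q4: Oct-Dec

Q3


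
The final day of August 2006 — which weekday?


August 2006 has 31 days
Anchor: Jan 1, 2006. With p = 2006 - 1 = 2005: (p + p//4 - p//100 + p//400) mod 7 = (2005 + 501 - 20 + 5) mod 7 = 2491 mod 7 = 6 -> Sunday (Mon=0 ... Sun=6)
Days before August (Jan-Jul): 212; August 1 index = (6 + 212) mod 7 = 1 -> Tuesday
Last day offset: 31 - 1 = 30 days
Weekday index = (1 + 30) mod 7 = 3

Thursday, August 31


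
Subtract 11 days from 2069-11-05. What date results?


Start: 2069-11-05, subtract 11 days
Back 5 days from November 5 reaches October 31, 2069 -> 6 left
October 2069: 31 - 6 = 25 -> lands on October 25

Result: 2069-10-25


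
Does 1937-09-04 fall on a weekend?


Anchor: Jan 1, 1937. With p = 1937 - 1 = 1936: (p + p//4 - p//100 + p//400) mod 7 = (1936 + 484 - 19 + 4) mod 7 = 2405 mod 7 = 4 -> Friday (Mon=0 ... Sun=6)
Day of year: 247; offset = 246
Weekday index = (4 + 246) mod 7 = 5 -> Saturday
Weekend days: Saturday, Sunday

Yes


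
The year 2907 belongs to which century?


Century = (year - 1) // 100 + 1
= (2907 - 1) // 100 + 1
= 2906 // 100 + 1
= 29 + 1

30th century


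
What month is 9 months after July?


July is month 7
7 + 9 = 16; wrap: 16 - 12 = 4

April


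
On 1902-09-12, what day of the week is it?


Date: September 12, 1902
Anchor: Jan 1, 1902. With p = 1902 - 1 = 1901: (p + p//4 - p//100 + p//400) mod 7 = (1901 + 475 - 19 + 4) mod 7 = 2361 mod 7 = 2 -> Wednesday (Mon=0 ... Sun=6)
Days before September (Jan-Aug): 243; offset = 243 + 12 - 1 = 254
Weekday index = (2 + 254) mod 7 = 4

Day of the week: Friday


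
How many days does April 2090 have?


April 2090

30 days


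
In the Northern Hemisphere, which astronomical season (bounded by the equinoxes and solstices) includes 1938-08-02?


Date: August 2
Astronomical Summer (approx.; exact equinox/solstice day varies by year): June 21 to September 21
August 2 falls within the Summer window

Summer


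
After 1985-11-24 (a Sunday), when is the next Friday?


Current: Sunday
Target: Friday
Days ahead: 5

Next Friday: 1985-11-29


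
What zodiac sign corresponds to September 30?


Date: September 30
Conventional tropical zodiac dates: Libra from September 23 onward; Scorpio starts October 23
September 30 falls within the Libra range

Libra


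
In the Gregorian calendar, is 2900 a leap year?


Gregorian leap year rule: divisible by 4, but not by 100, unless also by 400.
2900 is divisible by 100 but not 400 -> not a leap year

No


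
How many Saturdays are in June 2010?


June 2010 has 30 days
Anchor: Jan 1, 2010. With p = 2010 - 1 = 2009: (p + p//4 - p//100 + p//400) mod 7 = (2009 + 502 - 20 + 5) mod 7 = 2496 mod 7 = 4 -> Friday (Mon=0 ... Sun=6)
Days before June (Jan-May): 151; June 1 index = (4 + 151) mod 7 = 1 -> Tuesday
First Saturday is June 5
Saturdays: 5, 12, 19, 26

4 Saturdays


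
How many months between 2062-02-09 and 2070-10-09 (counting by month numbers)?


From February 2062 to October 2070
8 years * 12 = 96 months, plus 8 months = 104

104 months


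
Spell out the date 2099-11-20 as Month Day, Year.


ISO 2099-11-20 parses as year=2099, month=11, day=20
Month 11 -> November

November 20, 2099


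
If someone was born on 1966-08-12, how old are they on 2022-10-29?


Birth: 1966-08-12
Reference: 2022-10-29
Year difference: 2022 - 1966 = 56

56 years old


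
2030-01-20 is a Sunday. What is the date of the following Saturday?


Current: Sunday
Target: Saturday
Days ahead: 6

Next Saturday: 2030-01-26


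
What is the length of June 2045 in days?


June 2045

30 days


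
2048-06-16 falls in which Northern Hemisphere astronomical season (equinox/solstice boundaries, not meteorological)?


Date: June 16
Astronomical Spring (approx.; exact equinox/solstice day varies by year): March 20 to June 20
June 16 falls within the Spring window

Spring


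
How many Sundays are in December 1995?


December 1995 has 31 days
Anchor: Jan 1, 1995. With p = 1995 - 1 = 1994: (p + p//4 - p//100 + p//400) mod 7 = (1994 + 498 - 19 + 4) mod 7 = 2477 mod 7 = 6 -> Sunday (Mon=0 ... Sun=6)
Days before December (Jan-Nov): 334; December 1 index = (6 + 334) mod 7 = 4 -> Friday
First Sunday is December 3
Sundays: 3, 10, 17, 24, 31

5 Sundays


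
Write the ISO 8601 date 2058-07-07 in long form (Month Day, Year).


ISO 2058-07-07 parses as year=2058, month=07, day=07
Month 7 -> July

July 7, 2058


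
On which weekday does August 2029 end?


August 2029 has 31 days
Anchor: Jan 1, 2029. With p = 2029 - 1 = 2028: (p + p//4 - p//100 + p//400) mod 7 = (2028 + 507 - 20 + 5) mod 7 = 2520 mod 7 = 0 -> Monday (Mon=0 ... Sun=6)
Days before August (Jan-Jul): 212; August 1 index = (0 + 212) mod 7 = 2 -> Wednesday
Last day offset: 31 - 1 = 30 days
Weekday index = (2 + 30) mod 7 = 4

Friday, August 31


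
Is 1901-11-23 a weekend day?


Anchor: Jan 1, 1901. With p = 1901 - 1 = 1900: (p + p//4 - p//100 + p//400) mod 7 = (1900 + 475 - 19 + 4) mod 7 = 2360 mod 7 = 1 -> Tuesday (Mon=0 ... Sun=6)
Day of year: 327; offset = 326
Weekday index = (1 + 326) mod 7 = 5 -> Saturday
Weekend days: Saturday, Sunday

Yes


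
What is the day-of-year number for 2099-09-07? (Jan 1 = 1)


Date: September 7, 2099
Days in months 1 through 8: 243
Plus 7 days in September

Day of year: 250


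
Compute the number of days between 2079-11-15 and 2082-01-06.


From 2079-11-15 to 2082-01-06
2079-11-15: days before November = 31 + 28 + 31 + 30 + 31 + 30 + 31 + 31 + 30 + 31 = 304 (2079 is not a leap year); day of year = 304 + 15 = 319
2082-01-06: day of year = 6
Rest of 2079: 365 - 319 = 46
Full years 2080 (366), 2081 (365): 731
Total = 46 + 731 + 6 = 783

783 days


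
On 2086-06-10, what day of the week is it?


Date: June 10, 2086
Anchor: Jan 1, 2086. With p = 2086 - 1 = 2085: (p + p//4 - p//100 + p//400) mod 7 = (2085 + 521 - 20 + 5) mod 7 = 2591 mod 7 = 1 -> Tuesday (Mon=0 ... Sun=6)
Days before June (Jan-May): 151; offset = 151 + 10 - 1 = 160
Weekday index = (1 + 160) mod 7 = 0

Day of the week: Monday


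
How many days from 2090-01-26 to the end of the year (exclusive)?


Day of year: 26 of 365
Remaining = 365 - 26

339 days


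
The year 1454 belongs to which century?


Century = (year - 1) // 100 + 1
= (1454 - 1) // 100 + 1
= 1453 // 100 + 1
= 14 + 1

15th century


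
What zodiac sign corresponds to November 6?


Date: November 6
Conventional tropical zodiac dates: Scorpio from October 23 onward; Sagittarius starts November 22
November 6 falls within the Scorpio range

Scorpio


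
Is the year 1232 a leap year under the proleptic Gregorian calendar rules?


Gregorian leap year rule: divisible by 4, but not by 100, unless also by 400.
1232 is divisible by 4 but not 100 -> leap year

Yes


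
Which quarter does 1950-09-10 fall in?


Month: September (month 9)
Q1: Jan-Mar, Q2: Apr-Jun, Q3: Jul-Sep, Q4: Oct-Dec

Q3


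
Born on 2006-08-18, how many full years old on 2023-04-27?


Birth: 2006-08-18
Reference: 2023-04-27
Year difference: 2023 - 2006 = 17
Birthday not yet reached in 2023, subtract 1

16 years old


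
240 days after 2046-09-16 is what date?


Start: 2046-09-16, add 240 days
September 2046 has 30 days: 30 - 16 = 14 days to September 30 -> 226 left
October 2046 has 31 days -> 195 left
November 2046 has 30 days -> 165 left
December 2046 has 31 days -> 134 left
January 2047 has 31 days -> 103 left
February 2047 has 28 days -> 75 left
March 2047 has 31 days -> 44 left
April 2047 has 30 days -> 14 left
May 2047: 14 <= 31 -> lands on May 14

Result: 2047-05-14


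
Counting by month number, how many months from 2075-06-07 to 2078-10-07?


From June 2075 to October 2078
3 years * 12 = 36 months, plus 4 months = 40

40 months


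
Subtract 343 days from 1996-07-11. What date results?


Start: 1996-07-11, subtract 343 days
Back 11 days from July 11 reaches June 30, 1996 -> 332 left
June 1996 has 30 days -> back to May 31, 1996 -> 302 left
May 1996 has 31 days -> back to April 30, 1996 -> 271 left
April 1996 has 30 days -> back to March 31, 1996 -> 241 left
March 1996 has 31 days -> back to February 29, 1996 -> 210 left
February 1996 has 29 days -> back to January 31, 1996 -> 181 left
January 1996 has 31 days -> back to December 31, 1995 -> 150 left
December 1995 has 31 days -> back to November 30, 1995 -> 119 left
November 1995 has 30 days -> back to October 31, 1995 -> 89 left
October 1995 has 31 days -> back to September 30, 1995 -> 58 left
September 1995 has 30 days -> back to August 31, 1995 -> 28 left
August 1995: 31 - 28 = 3 -> lands on August 3

Result: 1995-08-03


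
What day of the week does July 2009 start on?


Target: July 1, 2009
Anchor: Jan 1, 2009. With p = 2009 - 1 = 2008: (p + p//4 - p//100 + p//400) mod 7 = (2008 + 502 - 20 + 5) mod 7 = 2495 mod 7 = 3 -> Thursday (Mon=0 ... Sun=6)
Days before July (Jan-Jun): 181 days
Weekday index = (3 + 181) mod 7 = 2

Wednesday


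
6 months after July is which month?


July is month 7
7 + 6 = 13; wrap: 13 - 12 = 1

January


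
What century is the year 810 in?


Century = (year - 1) // 100 + 1
= (810 - 1) // 100 + 1
= 809 // 100 + 1
= 8 + 1

9th century


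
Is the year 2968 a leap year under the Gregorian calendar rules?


Gregorian leap year rule: divisible by 4, but not by 100, unless also by 400.
2968 is divisible by 4 but not 100 -> leap year

Yes


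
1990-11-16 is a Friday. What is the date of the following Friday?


Current: Friday
Target: Friday
Days ahead: 7

Next Friday: 1990-11-23


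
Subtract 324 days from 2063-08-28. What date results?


Start: 2063-08-28, subtract 324 days
Back 28 days from August 28 reaches July 31, 2063 -> 296 left
July 2063 has 31 days -> back to June 30, 2063 -> 265 left
June 2063 has 30 days -> back to May 31, 2063 -> 235 left
May 2063 has 31 days -> back to April 30, 2063 -> 204 left
April 2063 has 30 days -> back to March 31, 2063 -> 174 left
March 2063 has 31 days -> back to February 28, 2063 -> 143 left
February 2063 has 28 days -> back to January 31, 2063 -> 115 left
January 2063 has 31 days -> back to December 31, 2062 -> 84 left
December 2062 has 31 days -> back to November 30, 2062 -> 53 left
November 2062 has 30 days -> back to October 31, 2062 -> 23 left
October 2062: 31 - 23 = 8 -> lands on October 8

Result: 2062-10-08


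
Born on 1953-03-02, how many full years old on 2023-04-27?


Birth: 1953-03-02
Reference: 2023-04-27
Year difference: 2023 - 1953 = 70

70 years old


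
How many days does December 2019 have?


December 2019

31 days


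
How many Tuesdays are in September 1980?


September 1980 has 30 days
Anchor: Jan 1, 1980. With p = 1980 - 1 = 1979: (p + p//4 - p//100 + p//400) mod 7 = (1979 + 494 - 19 + 4) mod 7 = 2458 mod 7 = 1 -> Tuesday (Mon=0 ... Sun=6)
Days before September (Jan-Aug): 244; September 1 index = (1 + 244) mod 7 = 0 -> Monday
First Tuesday is September 2
Tuesdays: 2, 9, 16, 23, 30

5 Tuesdays


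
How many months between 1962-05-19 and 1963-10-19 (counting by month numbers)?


From May 1962 to October 1963
1 year * 12 = 12 months, plus 5 months = 17

17 months


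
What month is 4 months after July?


July is month 7
7 + 4 = 11

November


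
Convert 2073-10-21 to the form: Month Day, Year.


ISO 2073-10-21 parses as year=2073, month=10, day=21
Month 10 -> October

October 21, 2073


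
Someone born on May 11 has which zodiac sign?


Date: May 11
Conventional tropical zodiac dates: Taurus from April 20 onward; Gemini starts May 21
May 11 falls within the Taurus range

Taurus


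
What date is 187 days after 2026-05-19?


Start: 2026-05-19, add 187 days
May 2026 has 31 days: 31 - 19 = 12 days to May 31 -> 175 left
June 2026 has 30 days -> 145 left
July 2026 has 31 days -> 114 left
August 2026 has 31 days -> 83 left
September 2026 has 30 days -> 53 left
October 2026 has 31 days -> 22 left
November 2026: 22 <= 30 -> lands on November 22

Result: 2026-11-22


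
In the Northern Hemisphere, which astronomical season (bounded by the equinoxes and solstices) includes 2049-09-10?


Date: September 10
Astronomical Summer (approx.; exact equinox/solstice day varies by year): June 21 to September 21
September 10 falls within the Summer window

Summer


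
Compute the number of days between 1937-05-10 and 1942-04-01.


From 1937-05-10 to 1942-04-01
1937-05-10: days before May = 31 + 28 + 31 + 30 = 120 (1937 is not a leap year); day of year = 120 + 10 = 130
1942-04-01: days before April = 31 + 28 + 31 = 90 (1942 is not a leap year); day of year = 90 + 1 = 91
Rest of 1937: 365 - 130 = 235
Full years 1938 (365), 1939 (365), 1940 (366), 1941 (365): 1461
Total = 235 + 1461 + 91 = 1787

1787 days


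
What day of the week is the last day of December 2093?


December 2093 has 31 days
Anchor: Jan 1, 2093. With p = 2093 - 1 = 2092: (p + p//4 - p//100 + p//400) mod 7 = (2092 + 523 - 20 + 5) mod 7 = 2600 mod 7 = 3 -> Thursday (Mon=0 ... Sun=6)
Days before December (Jan-Nov): 334; December 1 index = (3 + 334) mod 7 = 1 -> Tuesday
Last day offset: 31 - 1 = 30 days
Weekday index = (1 + 30) mod 7 = 3

Thursday, December 31


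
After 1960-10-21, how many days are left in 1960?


Day of year: 295 of 366
Remaining = 366 - 295

71 days


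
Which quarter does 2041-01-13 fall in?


Month: January (month 1)
Q1: Jan-Mar, Q2: Apr-Jun, Q3: Jul-Sep, Q4: Oct-Dec

Q1


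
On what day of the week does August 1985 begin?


Target: August 1, 1985
Anchor: Jan 1, 1985. With p = 1985 - 1 = 1984: (p + p//4 - p//100 + p//400) mod 7 = (1984 + 496 - 19 + 4) mod 7 = 2465 mod 7 = 1 -> Tuesday (Mon=0 ... Sun=6)
Days before August (Jan-Jul): 212 days
Weekday index = (1 + 212) mod 7 = 3

Thursday


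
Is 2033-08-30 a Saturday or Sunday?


Anchor: Jan 1, 2033. With p = 2033 - 1 = 2032: (p + p//4 - p//100 + p//400) mod 7 = (2032 + 508 - 20 + 5) mod 7 = 2525 mod 7 = 5 -> Saturday (Mon=0 ... Sun=6)
Day of year: 242; offset = 241
Weekday index = (5 + 241) mod 7 = 1 -> Tuesday
Weekend days: Saturday, Sunday

No


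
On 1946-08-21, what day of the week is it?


Date: August 21, 1946
Anchor: Jan 1, 1946. With p = 1946 - 1 = 1945: (p + p//4 - p//100 + p//400) mod 7 = (1945 + 486 - 19 + 4) mod 7 = 2416 mod 7 = 1 -> Tuesday (Mon=0 ... Sun=6)
Days before August (Jan-Jul): 212; offset = 212 + 21 - 1 = 232
Weekday index = (1 + 232) mod 7 = 2

Day of the week: Wednesday


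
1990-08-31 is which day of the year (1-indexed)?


Date: August 31, 1990
Days in months 1 through 7: 212
Plus 31 days in August

Day of year: 243


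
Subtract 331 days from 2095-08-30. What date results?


Start: 2095-08-30, subtract 331 days
Back 30 days from August 30 reaches July 31, 2095 -> 301 left
July 2095 has 31 days -> back to June 30, 2095 -> 270 left
June 2095 has 30 days -> back to May 31, 2095 -> 240 left
May 2095 has 31 days -> back to April 30, 2095 -> 209 left
April 2095 has 30 days -> back to March 31, 2095 -> 179 left
March 2095 has 31 days -> back to February 28, 2095 -> 148 left
February 2095 has 28 days -> back to January 31, 2095 -> 120 left
January 2095 has 31 days -> back to December 31, 2094 -> 89 left
December 2094 has 31 days -> back to November 30, 2094 -> 58 left
November 2094 has 30 days -> back to October 31, 2094 -> 28 left
October 2094: 31 - 28 = 3 -> lands on October 3

Result: 2094-10-03


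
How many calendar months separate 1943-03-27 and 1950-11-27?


From March 1943 to November 1950
7 years * 12 = 84 months, plus 8 months = 92

92 months


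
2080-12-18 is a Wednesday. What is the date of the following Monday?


Current: Wednesday
Target: Monday
Days ahead: 5

Next Monday: 2080-12-23


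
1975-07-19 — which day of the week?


Date: July 19, 1975
Anchor: Jan 1, 1975. With p = 1975 - 1 = 1974: (p + p//4 - p//100 + p//400) mod 7 = (1974 + 493 - 19 + 4) mod 7 = 2452 mod 7 = 2 -> Wednesday (Mon=0 ... Sun=6)
Days before July (Jan-Jun): 181; offset = 181 + 19 - 1 = 199
Weekday index = (2 + 199) mod 7 = 5

Day of the week: Saturday


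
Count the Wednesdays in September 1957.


September 1957 has 30 days
Anchor: Jan 1, 1957. With p = 1957 - 1 = 1956: (p + p//4 - p//100 + p//400) mod 7 = (1956 + 489 - 19 + 4) mod 7 = 2430 mod 7 = 1 -> Tuesday (Mon=0 ... Sun=6)
Days before September (Jan-Aug): 243; September 1 index = (1 + 243) mod 7 = 6 -> Sunday
First Wednesday is September 4
Wednesdays: 4, 11, 18, 25

4 Wednesdays


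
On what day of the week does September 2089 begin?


Target: September 1, 2089
Anchor: Jan 1, 2089. With p = 2089 - 1 = 2088: (p + p//4 - p//100 + p//400) mod 7 = (2088 + 522 - 20 + 5) mod 7 = 2595 mod 7 = 5 -> Saturday (Mon=0 ... Sun=6)
Days before September (Jan-Aug): 243 days
Weekday index = (5 + 243) mod 7 = 3

Thursday


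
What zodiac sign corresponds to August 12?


Date: August 12
Conventional tropical zodiac dates: Leo from July 23 onward; Virgo starts August 23
August 12 falls within the Leo range

Leo


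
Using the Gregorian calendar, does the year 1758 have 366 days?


Gregorian leap year rule: divisible by 4, but not by 100, unless also by 400.
1758 is not divisible by 4 -> not a leap year

No


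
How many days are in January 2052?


January 2052

31 days


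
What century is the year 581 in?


Century = (year - 1) // 100 + 1
= (581 - 1) // 100 + 1
= 580 // 100 + 1
= 5 + 1

6th century


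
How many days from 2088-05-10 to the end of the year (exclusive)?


Day of year: 131 of 366
Remaining = 366 - 131

235 days


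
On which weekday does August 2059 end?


August 2059 has 31 days
Anchor: Jan 1, 2059. With p = 2059 - 1 = 2058: (p + p//4 - p//100 + p//400) mod 7 = (2058 + 514 - 20 + 5) mod 7 = 2557 mod 7 = 2 -> Wednesday (Mon=0 ... Sun=6)
Days before August (Jan-Jul): 212; August 1 index = (2 + 212) mod 7 = 4 -> Friday
Last day offset: 31 - 1 = 30 days
Weekday index = (4 + 30) mod 7 = 6

Sunday, August 31


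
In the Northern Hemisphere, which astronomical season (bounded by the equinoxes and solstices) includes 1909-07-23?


Date: July 23
Astronomical Summer (approx.; exact equinox/solstice day varies by year): June 21 to September 21
July 23 falls within the Summer window

Summer


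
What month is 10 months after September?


September is month 9
9 + 10 = 19; wrap: 19 - 12 = 7

July


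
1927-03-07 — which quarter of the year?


Month: March (month 3)
Q1: Jan-Mar, Q2: Apr-Jun, Q3: Jul-Sep, Q4: Oct-Dec

Q1


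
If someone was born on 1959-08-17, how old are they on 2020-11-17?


Birth: 1959-08-17
Reference: 2020-11-17
Year difference: 2020 - 1959 = 61

61 years old


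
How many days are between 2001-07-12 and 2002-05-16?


From 2001-07-12 to 2002-05-16
2001-07-12: days before July = 31 + 28 + 31 + 30 + 31 + 30 = 181 (2001 is not a leap year); day of year = 181 + 12 = 193
2002-05-16: days before May = 31 + 28 + 31 + 30 = 120 (2002 is not a leap year); day of year = 120 + 16 = 136
Rest of 2001: 365 - 193 = 172
Total = 172 + 136 = 308

308 days


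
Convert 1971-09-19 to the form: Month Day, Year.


ISO 1971-09-19 parses as year=1971, month=09, day=19
Month 9 -> September

September 19, 1971


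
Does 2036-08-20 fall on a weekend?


Anchor: Jan 1, 2036. With p = 2036 - 1 = 2035: (p + p//4 - p//100 + p//400) mod 7 = (2035 + 508 - 20 + 5) mod 7 = 2528 mod 7 = 1 -> Tuesday (Mon=0 ... Sun=6)
Day of year: 233; offset = 232
Weekday index = (1 + 232) mod 7 = 2 -> Wednesday
Weekend days: Saturday, Sunday

No


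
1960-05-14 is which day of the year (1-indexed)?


Date: May 14, 1960
Days in months 1 through 4: 121
Plus 14 days in May

Day of year: 135


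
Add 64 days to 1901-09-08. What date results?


Start: 1901-09-08, add 64 days
September 1901 has 30 days: 30 - 8 = 22 days to September 30 -> 42 left
October 1901 has 31 days -> 11 left
November 1901: 11 <= 30 -> lands on November 11

Result: 1901-11-11


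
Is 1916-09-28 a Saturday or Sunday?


Anchor: Jan 1, 1916. With p = 1916 - 1 = 1915: (p + p//4 - p//100 + p//400) mod 7 = (1915 + 478 - 19 + 4) mod 7 = 2378 mod 7 = 5 -> Saturday (Mon=0 ... Sun=6)
Day of year: 272; offset = 271
Weekday index = (5 + 271) mod 7 = 3 -> Thursday
Weekend days: Saturday, Sunday

No


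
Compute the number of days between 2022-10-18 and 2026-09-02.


From 2022-10-18 to 2026-09-02
2022-10-18: days before October = 31 + 28 + 31 + 30 + 31 + 30 + 31 + 31 + 30 = 273 (2022 is not a leap year); day of year = 273 + 18 = 291
2026-09-02: days before September = 31 + 28 + 31 + 30 + 31 + 30 + 31 + 31 = 243 (2026 is not a leap year); day of year = 243 + 2 = 245
Rest of 2022: 365 - 291 = 74
Full years 2023 (365), 2024 (366), 2025 (365): 1096
Total = 74 + 1096 + 245 = 1415

1415 days


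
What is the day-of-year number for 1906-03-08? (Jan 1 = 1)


Date: March 8, 1906
Days in months 1 through 2: 59
Plus 8 days in March

Day of year: 67


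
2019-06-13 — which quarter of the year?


Month: June (month 6)
Q1: Jan-Mar, Q2: Apr-Jun, Q3: Jul-Sep, Q4: Oct-Dec

Q2


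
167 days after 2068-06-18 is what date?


Start: 2068-06-18, add 167 days
June 2068 has 30 days: 30 - 18 = 12 days to June 30 -> 155 left
July 2068 has 31 days -> 124 left
August 2068 has 31 days -> 93 left
September 2068 has 30 days -> 63 left
October 2068 has 31 days -> 32 left
November 2068 has 30 days -> 2 left
December 2068: 2 <= 31 -> lands on December 2

Result: 2068-12-02


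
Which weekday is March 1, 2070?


Target: March 1, 2070
Anchor: Jan 1, 2070. With p = 2070 - 1 = 2069: (p + p//4 - p//100 + p//400) mod 7 = (2069 + 517 - 20 + 5) mod 7 = 2571 mod 7 = 2 -> Wednesday (Mon=0 ... Sun=6)
Days before March (Jan-Feb): 59 days
Weekday index = (2 + 59) mod 7 = 5

Saturday


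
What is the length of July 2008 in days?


July 2008

31 days


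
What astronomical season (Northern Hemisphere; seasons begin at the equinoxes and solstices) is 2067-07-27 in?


Date: July 27
Astronomical Summer (approx.; exact equinox/solstice day varies by year): June 21 to September 21
July 27 falls within the Summer window

Summer


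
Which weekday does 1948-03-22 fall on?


Date: March 22, 1948
Anchor: Jan 1, 1948. With p = 1948 - 1 = 1947: (p + p//4 - p//100 + p//400) mod 7 = (1947 + 486 - 19 + 4) mod 7 = 2418 mod 7 = 3 -> Thursday (Mon=0 ... Sun=6)
Days before March (Jan-Feb): 60; offset = 60 + 22 - 1 = 81
Weekday index = (3 + 81) mod 7 = 0

Day of the week: Monday


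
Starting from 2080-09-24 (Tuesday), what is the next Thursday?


Current: Tuesday
Target: Thursday
Days ahead: 2

Next Thursday: 2080-09-26


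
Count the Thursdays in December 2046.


December 2046 has 31 days
Anchor: Jan 1, 2046. With p = 2046 - 1 = 2045: (p + p//4 - p//100 + p//400) mod 7 = (2045 + 511 - 20 + 5) mod 7 = 2541 mod 7 = 0 -> Monday (Mon=0 ... Sun=6)
Days before December (Jan-Nov): 334; December 1 index = (0 + 334) mod 7 = 5 -> Saturday
First Thursday is December 6
Thursdays: 6, 13, 20, 27

4 Thursdays


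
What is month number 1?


Month 1 of 12

January


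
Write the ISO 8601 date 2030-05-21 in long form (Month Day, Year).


ISO 2030-05-21 parses as year=2030, month=05, day=21
Month 5 -> May

May 21, 2030


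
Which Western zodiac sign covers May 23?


Date: May 23
Conventional tropical zodiac dates: Gemini from May 21 onward; Cancer starts June 21
May 23 falls within the Gemini range

Gemini


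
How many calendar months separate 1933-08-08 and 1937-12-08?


From August 1933 to December 1937
4 years * 12 = 48 months, plus 4 months = 52

52 months


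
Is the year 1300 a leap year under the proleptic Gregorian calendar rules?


Gregorian leap year rule: divisible by 4, but not by 100, unless also by 400.
1300 is divisible by 100 but not 400 -> not a leap year

No


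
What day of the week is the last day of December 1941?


December 1941 has 31 days
Anchor: Jan 1, 1941. With p = 1941 - 1 = 1940: (p + p//4 - p//100 + p//400) mod 7 = (1940 + 485 - 19 + 4) mod 7 = 2410 mod 7 = 2 -> Wednesday (Mon=0 ... Sun=6)
Days before December (Jan-Nov): 334; December 1 index = (2 + 334) mod 7 = 0 -> Monday
Last day offset: 31 - 1 = 30 days
Weekday index = (0 + 30) mod 7 = 2

Wednesday, December 31


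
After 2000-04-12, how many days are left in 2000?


Day of year: 103 of 366
Remaining = 366 - 103

263 days


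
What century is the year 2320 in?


Century = (year - 1) // 100 + 1
= (2320 - 1) // 100 + 1
= 2319 // 100 + 1
= 23 + 1

24th century


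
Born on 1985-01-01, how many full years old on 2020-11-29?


Birth: 1985-01-01
Reference: 2020-11-29
Year difference: 2020 - 1985 = 35

35 years old


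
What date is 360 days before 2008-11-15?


Start: 2008-11-15, subtract 360 days
Back 15 days from November 15 reaches October 31, 2008 -> 345 left
October 2008 has 31 days -> back to September 30, 2008 -> 314 left
September 2008 has 30 days -> back to August 31, 2008 -> 284 left
August 2008 has 31 days -> back to July 31, 2008 -> 253 left
July 2008 has 31 days -> back to June 30, 2008 -> 222 left
June 2008 has 30 days -> back to May 31, 2008 -> 192 left
May 2008 has 31 days -> back to April 30, 2008 -> 161 left
April 2008 has 30 days -> back to March 31, 2008 -> 131 left
March 2008 has 31 days -> back to February 29, 2008 -> 100 left
February 2008 has 29 days -> back to January 31, 2008 -> 71 left
January 2008 has 31 days -> back to December 31, 2007 -> 40 left
December 2007 has 31 days -> back to November 30, 2007 -> 9 left
November 2007: 30 - 9 = 21 -> lands on November 21

Result: 2007-11-21


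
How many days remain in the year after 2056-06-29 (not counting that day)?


Day of year: 181 of 366
Remaining = 366 - 181

185 days


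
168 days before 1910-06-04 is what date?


Start: 1910-06-04, subtract 168 days
Back 4 days from June 4 reaches May 31, 1910 -> 164 left
May 1910 has 31 days -> back to April 30, 1910 -> 133 left
April 1910 has 30 days -> back to March 31, 1910 -> 103 left
March 1910 has 31 days -> back to February 28, 1910 -> 72 left
February 1910 has 28 days -> back to January 31, 1910 -> 44 left
January 1910 has 31 days -> back to December 31, 1909 -> 13 left
December 1909: 31 - 13 = 18 -> lands on December 18

Result: 1909-12-18


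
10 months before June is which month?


June is month 6
6 - 10 = -4; wrap: -4 + 12 = 8

August


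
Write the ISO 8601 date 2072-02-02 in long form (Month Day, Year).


ISO 2072-02-02 parses as year=2072, month=02, day=02
Month 2 -> February

February 2, 2072


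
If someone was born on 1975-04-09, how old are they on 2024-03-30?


Birth: 1975-04-09
Reference: 2024-03-30
Year difference: 2024 - 1975 = 49
Birthday not yet reached in 2024, subtract 1

48 years old


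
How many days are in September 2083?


September 2083

30 days


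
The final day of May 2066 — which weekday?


May 2066 has 31 days
Anchor: Jan 1, 2066. With p = 2066 - 1 = 2065: (p + p//4 - p//100 + p//400) mod 7 = (2065 + 516 - 20 + 5) mod 7 = 2566 mod 7 = 4 -> Friday (Mon=0 ... Sun=6)
Days before May (Jan-Apr): 120; May 1 index = (4 + 120) mod 7 = 5 -> Saturday
Last day offset: 31 - 1 = 30 days
Weekday index = (5 + 30) mod 7 = 0

Monday, May 31


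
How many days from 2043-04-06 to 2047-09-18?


From 2043-04-06 to 2047-09-18
2043-04-06: days before April = 31 + 28 + 31 = 90 (2043 is not a leap year); day of year = 90 + 6 = 96
2047-09-18: days before September = 31 + 28 + 31 + 30 + 31 + 30 + 31 + 31 = 243 (2047 is not a leap year); day of year = 243 + 18 = 261
Rest of 2043: 365 - 96 = 269
Full years 2044 (366), 2045 (365), 2046 (365): 1096
Total = 269 + 1096 + 261 = 1626

1626 days


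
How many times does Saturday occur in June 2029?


June 2029 has 30 days
Anchor: Jan 1, 2029. With p = 2029 - 1 = 2028: (p + p//4 - p//100 + p//400) mod 7 = (2028 + 507 - 20 + 5) mod 7 = 2520 mod 7 = 0 -> Monday (Mon=0 ... Sun=6)
Days before June (Jan-May): 151; June 1 index = (0 + 151) mod 7 = 4 -> Friday
First Saturday is June 2
Saturdays: 2, 9, 16, 23, 30

5 Saturdays


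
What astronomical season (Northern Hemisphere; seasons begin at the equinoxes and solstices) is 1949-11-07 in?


Date: November 7
Astronomical Autumn (approx.; exact equinox/solstice day varies by year): September 22 to December 20
November 7 falls within the Autumn window

Autumn


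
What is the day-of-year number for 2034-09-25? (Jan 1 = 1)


Date: September 25, 2034
Days in months 1 through 8: 243
Plus 25 days in September

Day of year: 268


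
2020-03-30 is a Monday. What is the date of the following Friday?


Current: Monday
Target: Friday
Days ahead: 4

Next Friday: 2020-04-03


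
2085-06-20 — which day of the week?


Date: June 20, 2085
Anchor: Jan 1, 2085. With p = 2085 - 1 = 2084: (p + p//4 - p//100 + p//400) mod 7 = (2084 + 521 - 20 + 5) mod 7 = 2590 mod 7 = 0 -> Monday (Mon=0 ... Sun=6)
Days before June (Jan-May): 151; offset = 151 + 20 - 1 = 170
Weekday index = (0 + 170) mod 7 = 2

Day of the week: Wednesday


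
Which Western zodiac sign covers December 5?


Date: December 5
Conventional tropical zodiac dates: Sagittarius from November 22 onward; Capricorn starts December 22
December 5 falls within the Sagittarius range

Sagittarius


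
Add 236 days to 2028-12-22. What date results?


Start: 2028-12-22, add 236 days
December 2028 has 31 days: 31 - 22 = 9 days to December 31 -> 227 left
January 2029 has 31 days -> 196 left
February 2029 has 28 days -> 168 left
March 2029 has 31 days -> 137 left
April 2029 has 30 days -> 107 left
May 2029 has 31 days -> 76 left
June 2029 has 30 days -> 46 left
July 2029 has 31 days -> 15 left
August 2029: 15 <= 31 -> lands on August 15

Result: 2029-08-15


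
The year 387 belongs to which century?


Century = (year - 1) // 100 + 1
= (387 - 1) // 100 + 1
= 386 // 100 + 1
= 3 + 1

4th century


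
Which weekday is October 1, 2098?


Target: October 1, 2098
Anchor: Jan 1, 2098. With p = 2098 - 1 = 2097: (p + p//4 - p//100 + p//400) mod 7 = (2097 + 524 - 20 + 5) mod 7 = 2606 mod 7 = 2 -> Wednesday (Mon=0 ... Sun=6)
Days before October (Jan-Sep): 273 days
Weekday index = (2 + 273) mod 7 = 2

Wednesday


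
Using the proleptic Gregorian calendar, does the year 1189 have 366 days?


Gregorian leap year rule: divisible by 4, but not by 100, unless also by 400.
1189 is not divisible by 4 -> not a leap year

No


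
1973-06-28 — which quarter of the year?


Month: June (month 6)
Q1: Jan-Mar, Q2: Apr-Jun, Q3: Jul-Sep, Q4: Oct-Dec

Q2


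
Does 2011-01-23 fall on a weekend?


Anchor: Jan 1, 2011. With p = 2011 - 1 = 2010: (p + p//4 - p//100 + p//400) mod 7 = (2010 + 502 - 20 + 5) mod 7 = 2497 mod 7 = 5 -> Saturday (Mon=0 ... Sun=6)
Day of year: 23; offset = 22
Weekday index = (5 + 22) mod 7 = 6 -> Sunday
Weekend days: Saturday, Sunday

Yes


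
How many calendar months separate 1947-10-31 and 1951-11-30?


From October 1947 to November 1951
4 years * 12 = 48 months, plus 1 month = 49

49 months


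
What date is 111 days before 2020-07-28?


Start: 2020-07-28, subtract 111 days
Back 28 days from July 28 reaches June 30, 2020 -> 83 left
June 2020 has 30 days -> back to May 31, 2020 -> 53 left
May 2020 has 31 days -> back to April 30, 2020 -> 22 left
April 2020: 30 - 22 = 8 -> lands on April 8

Result: 2020-04-08


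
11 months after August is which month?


August is month 8
8 + 11 = 19; wrap: 19 - 12 = 7

July


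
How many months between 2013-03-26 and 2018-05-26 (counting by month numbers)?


From March 2013 to May 2018
5 years * 12 = 60 months, plus 2 months = 62

62 months


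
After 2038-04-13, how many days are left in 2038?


Day of year: 103 of 365
Remaining = 365 - 103

262 days


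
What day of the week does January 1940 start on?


Target: January 1, 1940
Anchor: Jan 1, 1940. With p = 1940 - 1 = 1939: (p + p//4 - p//100 + p//400) mod 7 = (1939 + 484 - 19 + 4) mod 7 = 2408 mod 7 = 0 -> Monday (Mon=0 ... Sun=6)
Offset from anchor: 0 days
Weekday index = (0 + 0) mod 7 = 0

Monday
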